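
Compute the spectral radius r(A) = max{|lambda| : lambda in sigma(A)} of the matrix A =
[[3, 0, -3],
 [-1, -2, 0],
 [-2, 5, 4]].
r(A) ≈ 6.3371

The eigenvalues of A are the roots of its characteristic polynomial. With M = A (coefficients from the trace, the sum of principal 2x2 minors, and det A):
  p(λ) = det(λ I - M) = λ^3 - 5λ^2 - 8λ - 3.
No integer candidate from the rational root theorem (±divisors of 3) is a root, so the roots are irrational. The cubic discriminant is Δ = -255 < 0, so there is one real root and a complex-conjugate pair. p(6) = -15 and p(7) = 39 have opposite signs, so a root lies in (6, 7); Newton's method refines it to λ ≈ 6.3371. Dividing out (λ - (6.3371)) leaves approximately λ^2 + 1.3371λ + 0.4734. For λ^2 + 1.3371λ + 0.4734 the discriminant is -0.1057. It is negative, so the remaining roots are the complex-conjugate pair λ ≈ -0.6686 ± 0.1626i. Their product equals the constant term, so |λ|^2 ≈ 0.4734 and |λ| ≈ 0.688.
Thus the eigenvalues (to 4 decimals) are 6.3371 (modulus 6.3371); -0.6686 ± 0.1626i (modulus 0.688). The spectral radius is the largest modulus: r(A) ≈ 6.3371. (Cross-check: r(A) ≤ ||A||_2 ≈ 7.3954; equality holds whenever A is normal, though it can also hold for some non-normal A.)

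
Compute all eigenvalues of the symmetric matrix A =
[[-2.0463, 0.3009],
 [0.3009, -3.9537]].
sigma(A) ≈ {-4, -2}

A is real symmetric, so its spectrum consists of real eigenvalues. Expanding the characteristic polynomial of the displayed matrix gives
  det(λ I - A) = p(λ) = λ^2 + (6)λ + (8).
Solving p(λ) = 0 yields eigenvalues ≈ -4, -2. (A is shown rounded to 4 decimals, so these recover the underlying integer eigenvalues to within that precision.)
Verification: the trace of A = -6 equals the sum of eigenvalues -6, and det(A) ≈ 7.9999 matches the eigenvalue product 8.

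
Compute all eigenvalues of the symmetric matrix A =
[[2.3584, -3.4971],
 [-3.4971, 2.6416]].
sigma(A) ≈ {-1, 6}

A is real symmetric, so its spectrum consists of real eigenvalues. Expanding the characteristic polynomial of the displayed matrix gives
  det(λ I - A) = p(λ) = λ^2 + (-5)λ + (-6).
Solving p(λ) = 0 yields eigenvalues ≈ -1, 6. (A is shown rounded to 4 decimals, so these recover the underlying integer eigenvalues to within that precision.)
Verification: the trace of A = 5 equals the sum of eigenvalues 5, and det(A) ≈ -5.9998 matches the eigenvalue product -6.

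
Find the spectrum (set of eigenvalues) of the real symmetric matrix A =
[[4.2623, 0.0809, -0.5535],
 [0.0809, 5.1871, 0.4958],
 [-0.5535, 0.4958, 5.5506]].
sigma(A) ≈ {4, 5, 6}

A is real symmetric, so its spectrum consists of real eigenvalues. Expanding the characteristic polynomial of the displayed matrix gives
  det(λ I - A) = p(λ) = λ^3 + (-15)λ^2 + (74)λ + (-120).
Solving p(λ) = 0 yields eigenvalues ≈ 4, 5, 6. (A is shown rounded to 4 decimals, so these recover the underlying integer eigenvalues to within that precision.)
Verification: the trace of A = 15 equals the sum of eigenvalues 15, and det(A) ≈ 120.0005 matches the eigenvalue product 120.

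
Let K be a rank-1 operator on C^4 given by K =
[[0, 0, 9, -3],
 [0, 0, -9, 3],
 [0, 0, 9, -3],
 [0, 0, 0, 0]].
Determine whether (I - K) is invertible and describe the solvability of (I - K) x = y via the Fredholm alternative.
(I - K) is invertible (det(I - K) = -8 ≠ 0), so for every y in C^4 the equation (I - K) x = y has a unique solution.

K has rank 1, so it is an outer product K = u v^T: every row of K is a multiple of one row vector. Reading off the entries, u = (-3, 3, -3, 0) and v = (0, 0, -3, 1) (row i of K equals u_i·v^T). A rank-one matrix u v^T satisfies K u = u (v·u) and kills the (3)-dimensional subspace v^⊥, so its characteristic polynomial is lambda^3 (lambda - v·u) with v·u = tr K = 9. Hence the eigenvalues of I - K are 1 (multiplicity 3) and 1 - (9) = -8, so det(I - K) = -8. (Direct check: I - K =
[[1, 0, -9, 3],
 [0, 1, 9, -3],
 [0, 0, -8, 3],
 [0, 0, 0, 1]]
has determinant -8.) The finite-dimensional Fredholm alternative says: either (I - K) is invertible, or ker(I - K) ≠ {0} and then range(I - K) = ker((I - K)^*)^⊥, with dim ker(I - K) = dim ker((I - K)^*). Since det(I - K) ≠ 0, 1 is not an eigenvalue of K and ker(I - K) = {0}, so we are in the first case: for every y there is a unique x = (I - K)^(-1) y. Explicitly, by the Sherman–Morrison formula, (I - u v^T)^(-1) = I + u v^T/(1 - v·u), i.e. (I - K)^(-1) = I + K/(-8).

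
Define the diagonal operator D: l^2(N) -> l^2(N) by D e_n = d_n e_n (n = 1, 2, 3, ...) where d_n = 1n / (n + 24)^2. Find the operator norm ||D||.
||D|| = 1/96 (attained at n = 24)

For D diagonal, ||D|| = sup_n |d_n|. Treat f(x) = 1x / (x + 24)^2 for real x > 0. By the quotient rule, f'(x) = 1(24 - x)/(x + 24)^3, which is positive for x < 24 and negative for x > 24. So f has a unique maximum at x = 24, and since 24 is a positive integer, the supremum over n ≥ 1 is attained at n = 24: d_24 = 1·24/(24 + 24)^2 = 1·24/2304 = 1/96. Hence ||D|| = 1/96.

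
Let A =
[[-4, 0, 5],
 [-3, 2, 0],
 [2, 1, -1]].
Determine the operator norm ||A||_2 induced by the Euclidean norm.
||A||_2 ≈ 7.0473 (= sqrt(largest eigenvalue of A^T A))

||A||_2 = sigma_max(A) = sqrt(lambda_max(A^T A)). Form the symmetric matrix M = A^T A =
[[29, -4, -22],
 [-4, 5, -1],
 [-22, -1, 26]].
Its characteristic polynomial (trace, sum of principal 2x2 minors, determinant of M give the coefficients) is
  p(λ) = det(λ I - M) = λ^3 - 60λ^2 + 528λ - 729.
No integer candidate from the rational root theorem (±divisors of 729) is a root, so the roots are irrational. The cubic discriminant is Δ = 186330645 > 0, so there are three distinct real roots. p(1) = -260 and p(2) = 95 have opposite signs, so a root lies in (1, 2); Newton's method refines it to λ ≈ 1.6997. p(8) = 167 and p(9) = -108 have opposite signs, so a root lies in (8, 9); Newton's method refines it to λ ≈ 8.6362. p(49) = -1268 and p(50) = 671 have opposite signs, so a root lies in (49, 50); Newton's method refines it to λ ≈ 49.6641. Check (Vieta): the three roots sum to 60, matching tr M = 60.
So the eigenvalues of A^T A are ≈ 1.6997, 8.6362, 49.6641 (all ≥ 0, as they must be for A^T A). The largest is λ_max ≈ 49.6641, hence ||A||_2 = sqrt(λ_max) ≈ 7.0473.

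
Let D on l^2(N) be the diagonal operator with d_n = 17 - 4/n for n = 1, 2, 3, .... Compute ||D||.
||D|| = 17

For a diagonal operator on l^2 with entries d_n, ||D|| = sup_n |d_n|. Here d_1 = 13, d_2 = 15, ..., and d_n = 17 - 4/n increases monotonically toward 17. All terms lie in [13, 17), so |d_n| = d_n and the supremum is the limit 17, which is not attained by any individual d_n. Hence ||D|| = 17.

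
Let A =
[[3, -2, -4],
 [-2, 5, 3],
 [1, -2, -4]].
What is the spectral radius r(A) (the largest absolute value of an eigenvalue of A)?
r(A) ≈ 5.0804

The eigenvalues of A are the roots of its characteristic polynomial. With M = A (coefficients from the trace, the sum of principal 2x2 minors, and det A):
  p(λ) = det(λ I - M) = λ^3 - 4λ^2 - 11λ + 28.
No integer candidate from the rational root theorem (±divisors of 28) is a root, so the roots are irrational. The cubic discriminant is Δ = 15436 > 0, so there are three distinct real roots. p(-3) = -2 and p(-2) = 26 have opposite signs, so a root lies in (-3, -2); Newton's method refines it to λ ≈ -2.9492. p(1) = 14 and p(2) = -2 have opposite signs, so a root lies in (1, 2); Newton's method refines it to λ ≈ 1.8688. p(5) = -2 and p(6) = 34 have opposite signs, so a root lies in (5, 6); Newton's method refines it to λ ≈ 5.0804. Check (Vieta): the three roots sum to 4, matching tr M = 4.
Thus the eigenvalues (to 4 decimals) are -2.9492 (modulus 2.9492); 1.8688 (modulus 1.8688); 5.0804 (modulus 5.0804). The spectral radius is the largest modulus: r(A) ≈ 5.0804. (Cross-check: r(A) ≤ ||A||_2 ≈ 8.9672; equality holds whenever A is normal, though it can also hold for some non-normal A.)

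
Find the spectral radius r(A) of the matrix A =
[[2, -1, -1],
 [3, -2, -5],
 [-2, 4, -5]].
r(A) ≈ 4.8906

The eigenvalues of A are the roots of its characteristic polynomial. With M = A (coefficients from the trace, the sum of principal 2x2 minors, and det A):
  p(λ) = det(λ I - M) = λ^3 + 5λ^2 + 17λ - 27.
No integer candidate from the rational root theorem (±divisors of 27) is a root, so the roots are irrational. The cubic discriminant is Δ = -59920 < 0, so there is one real root and a complex-conjugate pair. p(1) = -4 and p(2) = 35 have opposite signs, so a root lies in (1, 2); Newton's method refines it to λ ≈ 1.1288. Dividing out (λ - (1.1288)) leaves approximately λ^2 + 6.1288λ + 23.9184. For λ^2 + 6.1288λ + 23.9184 the discriminant is -58.1112. It is negative, so the remaining roots are the complex-conjugate pair λ ≈ -3.0644 ± 3.8115i. Their product equals the constant term, so |λ|^2 ≈ 23.9184 and |λ| ≈ 4.8906.
Thus the eigenvalues (to 4 decimals) are 1.1288 (modulus 1.1288); -3.0644 ± 3.8115i (modulus 4.8906). The spectral radius is the largest modulus: r(A) ≈ 4.8906. (Cross-check: r(A) ≤ ||A||_2 ≈ 7.3287; equality holds whenever A is normal, though it can also hold for some non-normal A.)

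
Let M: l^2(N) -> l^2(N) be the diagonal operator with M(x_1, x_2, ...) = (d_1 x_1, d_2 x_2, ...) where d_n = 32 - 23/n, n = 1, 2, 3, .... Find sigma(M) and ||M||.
sigma(M) = {32 - 23/n : n ≥ 1} ∪ {32}; ||M|| = 32

A bounded diagonal operator on l^2 with diagonal entries d_n has spectrum equal to the closure of {d_n : n ≥ 1}: every d_n is an eigenvalue (with eigenvector e_n), so {d_n} ⊂ sigma(M); the spectrum is closed, so its closure is too; and for lambda not in the closure, (M - lambda I) has bounded inverse (the diagonal entries 1/(d_n - lambda) are bounded). For our sequence d_n = 32 - 23/n, n = 1, 2, 3, ...:
  - {d_n} = {32 - 23/n : n ≥ 1}; the only limit point is 32
  - closure = {32 - 23/n : n ≥ 1} ∪ {32}
For the norm: a diagonal operator has ||M|| = sup_n |d_n|. Here d_n = 32 - 23/n increases monotonically from d_1 = 9 toward 32, with all terms in [9, 32); so sup_n |d_n| = 32 (the supremum is the limit, not attained). So ||M|| = 32.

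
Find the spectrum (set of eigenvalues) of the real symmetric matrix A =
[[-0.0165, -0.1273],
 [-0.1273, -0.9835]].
sigma(A) ≈ {-1, 0}

A is real symmetric, so its spectrum consists of real eigenvalues. Expanding the characteristic polynomial of the displayed matrix gives
  det(λ I - A) = p(λ) = λ^2 + (1)λ + (0).
Solving p(λ) = 0 yields eigenvalues ≈ -1, 0. (A is shown rounded to 4 decimals, so these recover the underlying integer eigenvalues to within that precision.)
Verification: the trace of A = -1 equals the sum of eigenvalues -1, and det(A) ≈ 0.0000 matches the eigenvalue product 0.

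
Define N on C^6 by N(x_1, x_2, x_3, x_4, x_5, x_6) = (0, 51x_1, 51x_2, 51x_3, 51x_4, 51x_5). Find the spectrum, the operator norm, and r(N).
sigma(N) = {0}; ||N|| = 51; r(N) = 0. (N is nilpotent with N^6 = 0.)

On C^6, N is a strictly lower-triangular matrix with 51 on the subdiagonal and zeros elsewhere, so its characteristic polynomial is lambda^6 and every eigenvalue is 0: sigma(N) = {0}. For the operator norm, N e_i = 51e_{i+1} for i = 1, ..., 5 and N e_6 = 0, so the singular values of N are 51 (with multiplicity 5) and 0; hence ||N|| = 51. The spectral radius r(N) = max|lambda| = 0. Note ||N|| > r(N) — characteristic of non-normal nilpotent operators. Indeed N^6 = 0.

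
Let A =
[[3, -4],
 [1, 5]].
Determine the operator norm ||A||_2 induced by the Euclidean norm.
||A||_2 = sqrt((51 + sqrt(1157))/2) ≈ 6.5198 (= sqrt(largest eigenvalue of A^T A))

||A||_2 = sigma_max(A) = sqrt(lambda_max(A^T A)). Form the symmetric matrix M = A^T A =
[[10, -7],
 [-7, 41]].
Its characteristic polynomial (trace, determinant of M give the coefficients) is
  p(λ) = det(λ I - M) = λ^2 - 51λ + 361.
For λ^2 - 51λ + 361 the discriminant is 1157. It is nonnegative but not a perfect square, so the roots are real and irrational: λ = (51 ± sqrt(1157))/2 ≈ 42.5074, 8.4926.
So the eigenvalues of A^T A are ≈ 8.4926, 42.5074 (all ≥ 0, as they must be for A^T A). The largest is λ_max = (51 + sqrt(1157))/2 ≈ 42.5074, hence ||A||_2 = sqrt(λ_max) = sqrt((51 + sqrt(1157))/2) ≈ 6.5198.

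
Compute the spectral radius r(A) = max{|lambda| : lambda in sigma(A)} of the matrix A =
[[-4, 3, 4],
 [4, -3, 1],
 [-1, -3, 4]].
r(A) ≈ 7.2911

The eigenvalues of A are the roots of its characteristic polynomial. With M = A (coefficients from the trace, the sum of principal 2x2 minors, and det A):
  p(λ) = det(λ I - M) = λ^3 + 3λ^2 - 21λ + 75.
No integer candidate from the rational root theorem (±divisors of 75) is a root, so the roots are irrational. The cubic discriminant is Δ = -204012 < 0, so there is one real root and a complex-conjugate pair. p(-8) = -77 and p(-7) = 26 have opposite signs, so a root lies in (-8, -7); Newton's method refines it to λ ≈ -7.2911. Dividing out (λ - (-7.2911)) leaves approximately λ^2 - 4.2911λ + 10.2865. For λ^2 - 4.2911λ + 10.2865 the discriminant is -22.7329. It is negative, so the remaining roots are the complex-conjugate pair λ ≈ 2.1455 ± 2.384i. Their product equals the constant term, so |λ|^2 ≈ 10.2865 and |λ| ≈ 3.2073.
Thus the eigenvalues (to 4 decimals) are -7.2911 (modulus 7.2911); 2.1455 ± 2.384i (modulus 3.2073). The spectral radius is the largest modulus: r(A) ≈ 7.2911. (Cross-check: r(A) ≤ ||A||_2 ≈ 7.5068; equality holds whenever A is normal, though it can also hold for some non-normal A.)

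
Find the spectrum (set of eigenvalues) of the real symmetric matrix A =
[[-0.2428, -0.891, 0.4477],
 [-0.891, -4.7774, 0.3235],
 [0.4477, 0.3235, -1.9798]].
sigma(A) ≈ {-5, -2, 0}

A is real symmetric, so its spectrum consists of real eigenvalues. Expanding the characteristic polynomial of the displayed matrix gives
  det(λ I - A) = p(λ) = λ^3 + (7)λ^2 + (10)λ + (0).
Solving p(λ) = 0 yields eigenvalues ≈ -5, -2, 0. (A is shown rounded to 4 decimals, so these recover the underlying integer eigenvalues to within that precision.)
Verification: the trace of A = -7 equals the sum of eigenvalues -7, and det(A) ≈ 0.0001 matches the eigenvalue product 0.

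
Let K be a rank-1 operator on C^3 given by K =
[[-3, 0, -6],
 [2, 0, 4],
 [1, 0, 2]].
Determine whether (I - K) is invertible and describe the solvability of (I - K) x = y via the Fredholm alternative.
(I - K) is invertible (det(I - K) = 2 ≠ 0), so for every y in C^3 the equation (I - K) x = y has a unique solution.

K has rank 1, so it is an outer product K = u v^T: every row of K is a multiple of one row vector. Reading off the entries, u = (-3, 2, 1) and v = (1, 0, 2) (row i of K equals u_i·v^T). A rank-one matrix u v^T satisfies K u = u (v·u) and kills the (2)-dimensional subspace v^⊥, so its characteristic polynomial is lambda^2 (lambda - v·u) with v·u = tr K = -1. Hence the eigenvalues of I - K are 1 (multiplicity 2) and 1 - (-1) = 2, so det(I - K) = 2. (Direct check: I - K =
[[4, 0, 6],
 [-2, 1, -4],
 [-1, 0, -1]]
has determinant 2.) The finite-dimensional Fredholm alternative says: either (I - K) is invertible, or ker(I - K) ≠ {0} and then range(I - K) = ker((I - K)^*)^⊥, with dim ker(I - K) = dim ker((I - K)^*). Since det(I - K) ≠ 0, 1 is not an eigenvalue of K and ker(I - K) = {0}, so we are in the first case: for every y there is a unique x = (I - K)^(-1) y. Explicitly, by the Sherman–Morrison formula, (I - u v^T)^(-1) = I + u v^T/(1 - v·u), i.e. (I - K)^(-1) = I + K/(2).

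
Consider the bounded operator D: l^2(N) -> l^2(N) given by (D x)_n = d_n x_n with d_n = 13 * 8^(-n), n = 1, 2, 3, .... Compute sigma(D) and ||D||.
sigma(D) = {13 * 8^(-n) : n ≥ 1} ∪ {0}; ||D|| = 13/8

A bounded diagonal operator on l^2 with diagonal entries d_n has spectrum equal to the closure of {d_n : n ≥ 1}: every d_n is an eigenvalue (with eigenvector e_n), so {d_n} ⊂ sigma(D); the spectrum is closed, so its closure is too; and for lambda not in the closure, (D - lambda I) has bounded inverse (the diagonal entries 1/(d_n - lambda) are bounded). For our sequence d_n = 13 * 8^(-n), n = 1, 2, 3, ...:
  - {d_n} = {13 * 8^(-n) : n ≥ 1}; the only limit point is 0
  - closure = {13 * 8^(-n) : n ≥ 1} ∪ {0}
For the norm: a diagonal operator has ||D|| = sup_n |d_n|. Here d_n = 13 * 8^(-n) is positive and decreasing, so sup_n |d_n| = d_1 = 13/8. So ||D|| = 13/8.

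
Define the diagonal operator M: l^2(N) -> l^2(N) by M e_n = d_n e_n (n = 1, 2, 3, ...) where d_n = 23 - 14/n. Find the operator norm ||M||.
||M|| = 23

For a diagonal operator on l^2 with entries d_n, ||M|| = sup_n |d_n|. Here d_1 = 9, d_2 = 16, ..., and d_n = 23 - 14/n increases monotonically toward 23. All terms lie in [9, 23), so |d_n| = d_n and the supremum is the limit 23, which is not attained by any individual d_n. Hence ||M|| = 23.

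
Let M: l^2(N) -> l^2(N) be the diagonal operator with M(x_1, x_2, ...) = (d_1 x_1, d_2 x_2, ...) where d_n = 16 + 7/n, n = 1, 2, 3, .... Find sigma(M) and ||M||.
sigma(M) = {16 + 7/n : n ≥ 1} ∪ {16}; ||M|| = 23

A bounded diagonal operator on l^2 with diagonal entries d_n has spectrum equal to the closure of {d_n : n ≥ 1}: every d_n is an eigenvalue (with eigenvector e_n), so {d_n} ⊂ sigma(M); the spectrum is closed, so its closure is too; and for lambda not in the closure, (M - lambda I) has bounded inverse (the diagonal entries 1/(d_n - lambda) are bounded). For our sequence d_n = 16 + 7/n, n = 1, 2, 3, ...:
  - {d_n} = {16 + 7/n : n ≥ 1}; the only limit point is 16
  - closure = {16 + 7/n : n ≥ 1} ∪ {16}
For the norm: a diagonal operator has ||M|| = sup_n |d_n|. Here d_n = 16 + 7/n is positive and decreasing, so sup_n |d_n| = d_1 = 16 + 7 = 23. So ||M|| = 23.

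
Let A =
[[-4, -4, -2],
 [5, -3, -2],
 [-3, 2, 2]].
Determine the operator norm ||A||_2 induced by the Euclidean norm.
||A||_2 ≈ 7.4294 (= sqrt(largest eigenvalue of A^T A))

||A||_2 = sigma_max(A) = sqrt(lambda_max(A^T A)). Form the symmetric matrix M = A^T A =
[[50, -5, -8],
 [-5, 29, 18],
 [-8, 18, 12]].
Its characteristic polynomial (trace, sum of principal 2x2 minors, determinant of M give the coefficients) is
  p(λ) = det(λ I - M) = λ^3 - 91λ^2 + 1985λ - 484.
No integer candidate from the rational root theorem (±divisors of 484) is a root, so the roots are irrational. The cubic discriminant is Δ = 1452070477 > 0, so there are three distinct real roots. p(0) = -484 and p(1) = 1411 have opposite signs, so a root lies in (0, 1); Newton's method refines it to λ ≈ 0.2466. p(35) = 391 and p(36) = -304 have opposite signs, so a root lies in (35, 36); Newton's method refines it to λ ≈ 35.5571. p(55) = -209 and p(56) = 916 have opposite signs, so a root lies in (55, 56); Newton's method refines it to λ ≈ 55.1963. Check (Vieta): the three roots sum to 91, matching tr M = 91.
So the eigenvalues of A^T A are ≈ 0.2466, 35.5571, 55.1963 (all ≥ 0, as they must be for A^T A). The largest is λ_max ≈ 55.1963, hence ||A||_2 = sqrt(λ_max) ≈ 7.4294.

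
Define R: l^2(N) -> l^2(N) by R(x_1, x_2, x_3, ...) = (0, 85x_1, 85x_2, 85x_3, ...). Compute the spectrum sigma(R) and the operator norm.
sigma(R) = closed disk {z in C : |z| ≤ 85}; ||R|| = 85

Note R = 85·U where U is the unit right shift (U x)_k = x_{k-1} (with x_0 := 0); so ||R|| = 85||U|| and sigma(R) = 85·sigma(U). ||R x||^2 = sum_{k≥1} |85x_k|^2 = 7225||x||^2, so ||R|| = 85 and sigma(R) ⊂ {|z| ≤ 85}. For any |lambda| < 85, the equation (R - lambda I) x = 0 forces x_1 = 0, then 85x_k = lambda x_{k+1} ⇒ x = 0, so R has no eigenvalues. But (R - lambda I) is not surjective for |lambda| < 85: solving (R - lambda I) x = e_1 would require x_n proportional to (lambda/85)^(-n), which is not in l^2. So every |lambda| < 85 lies in the residual spectrum. The boundary |lambda| = 85 is in the approximate point spectrum (the spectrum is closed). Hence sigma(R) is the closed disk of radius 85.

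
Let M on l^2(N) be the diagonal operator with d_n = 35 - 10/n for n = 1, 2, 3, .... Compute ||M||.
||M|| = 35

For a diagonal operator on l^2 with entries d_n, ||M|| = sup_n |d_n|. Here d_1 = 25, d_2 = 30, ..., and d_n = 35 - 10/n increases monotonically toward 35. All terms lie in [25, 35), so |d_n| = d_n and the supremum is the limit 35, which is not attained by any individual d_n. Hence ||M|| = 35.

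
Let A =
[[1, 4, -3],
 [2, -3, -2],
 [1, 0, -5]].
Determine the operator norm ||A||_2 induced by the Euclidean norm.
||A||_2 ≈ 6.5891 (= sqrt(largest eigenvalue of A^T A))

||A||_2 = sigma_max(A) = sqrt(lambda_max(A^T A)). Form the symmetric matrix M = A^T A =
[[6, -2, -12],
 [-2, 25, -6],
 [-12, -6, 38]].
Its characteristic polynomial (trace, sum of principal 2x2 minors, determinant of M give the coefficients) is
  p(λ) = det(λ I - M) = λ^3 - 69λ^2 + 1144λ - 1444.
No integer candidate from the rational root theorem (±divisors of 1444) is a root, so the roots are irrational. The cubic discriminant is Δ = 340054016 > 0, so there are three distinct real roots. p(1) = -368 and p(2) = 576 have opposite signs, so a root lies in (1, 2); Newton's method refines it to λ ≈ 1.3738. p(24) = 92 and p(25) = -344 have opposite signs, so a root lies in (24, 25); Newton's method refines it to λ ≈ 24.2094. p(43) = -326 and p(44) = 492 have opposite signs, so a root lies in (43, 44); Newton's method refines it to λ ≈ 43.4168. Check (Vieta): the three roots sum to 69, matching tr M = 69.
So the eigenvalues of A^T A are ≈ 1.3738, 24.2094, 43.4168 (all ≥ 0, as they must be for A^T A). The largest is λ_max ≈ 43.4168, hence ||A||_2 = sqrt(λ_max) ≈ 6.5891.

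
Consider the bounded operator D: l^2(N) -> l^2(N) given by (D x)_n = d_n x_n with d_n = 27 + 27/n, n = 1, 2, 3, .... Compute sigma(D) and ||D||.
sigma(D) = {27 + 27/n : n ≥ 1} ∪ {27}; ||D|| = 54

A bounded diagonal operator on l^2 with diagonal entries d_n has spectrum equal to the closure of {d_n : n ≥ 1}: every d_n is an eigenvalue (with eigenvector e_n), so {d_n} ⊂ sigma(D); the spectrum is closed, so its closure is too; and for lambda not in the closure, (D - lambda I) has bounded inverse (the diagonal entries 1/(d_n - lambda) are bounded). For our sequence d_n = 27 + 27/n, n = 1, 2, 3, ...:
  - {d_n} = {27 + 27/n : n ≥ 1}; the only limit point is 27
  - closure = {27 + 27/n : n ≥ 1} ∪ {27}
For the norm: a diagonal operator has ||D|| = sup_n |d_n|. Here d_n = 27 + 27/n is positive and decreasing, so sup_n |d_n| = d_1 = 27 + 27 = 54. So ||D|| = 54.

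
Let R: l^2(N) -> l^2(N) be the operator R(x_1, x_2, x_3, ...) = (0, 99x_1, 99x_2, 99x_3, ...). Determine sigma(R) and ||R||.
sigma(R) = closed disk {z in C : |z| ≤ 99}; ||R|| = 99

Note R = 99·U where U is the unit right shift (U x)_k = x_{k-1} (with x_0 := 0); so ||R|| = 99||U|| and sigma(R) = 99·sigma(U). ||R x||^2 = sum_{k≥1} |99x_k|^2 = 9801||x||^2, so ||R|| = 99 and sigma(R) ⊂ {|z| ≤ 99}. For any |lambda| < 99, the equation (R - lambda I) x = 0 forces x_1 = 0, then 99x_k = lambda x_{k+1} ⇒ x = 0, so R has no eigenvalues. But (R - lambda I) is not surjective for |lambda| < 99: solving (R - lambda I) x = e_1 would require x_n proportional to (lambda/99)^(-n), which is not in l^2. So every |lambda| < 99 lies in the residual spectrum. The boundary |lambda| = 99 is in the approximate point spectrum (the spectrum is closed). Hence sigma(R) is the closed disk of radius 99.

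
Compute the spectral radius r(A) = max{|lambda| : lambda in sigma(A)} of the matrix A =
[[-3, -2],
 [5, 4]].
r(A) = 2

The eigenvalues of A are the roots of its characteristic polynomial. With M = A (coefficients from the trace and determinant):
  p(λ) = det(λ I - M) = λ^2 - λ - 2.
For λ^2 - λ - 2 the discriminant is 9. It is a perfect square (3^2), so the roots are rational: λ = (1 ± 3)/2 = 2, -1.
Thus the eigenvalues (to 4 decimals) are 2 (modulus 2); -1 (modulus 1). The spectral radius is the largest modulus: r(A) = 2. (Cross-check: r(A) ≤ ||A||_2 ≈ 7.3434; equality holds whenever A is normal, though it can also hold for some non-normal A.)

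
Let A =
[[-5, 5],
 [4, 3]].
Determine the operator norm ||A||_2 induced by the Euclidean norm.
||A||_2 = sqrt((75 + sqrt(725))/2) ≈ 7.1388 (= sqrt(largest eigenvalue of A^T A))

||A||_2 = sigma_max(A) = sqrt(lambda_max(A^T A)). Form the symmetric matrix M = A^T A =
[[41, -13],
 [-13, 34]].
Its characteristic polynomial (trace, determinant of M give the coefficients) is
  p(λ) = det(λ I - M) = λ^2 - 75λ + 1225.
For λ^2 - 75λ + 1225 the discriminant is 725. It is nonnegative but not a perfect square, so the roots are real and irrational: λ = (75 ± sqrt(725))/2 ≈ 50.9629, 24.0371.
So the eigenvalues of A^T A are ≈ 24.0371, 50.9629 (all ≥ 0, as they must be for A^T A). The largest is λ_max = (75 + sqrt(725))/2 ≈ 50.9629, hence ||A||_2 = sqrt(λ_max) = sqrt((75 + sqrt(725))/2) ≈ 7.1388.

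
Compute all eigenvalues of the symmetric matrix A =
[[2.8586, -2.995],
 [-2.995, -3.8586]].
sigma(A) ≈ {-5, 4}

A is real symmetric, so its spectrum consists of real eigenvalues. Expanding the characteristic polynomial of the displayed matrix gives
  det(λ I - A) = p(λ) = λ^2 + (1)λ + (-20).
Solving p(λ) = 0 yields eigenvalues ≈ -5, 4. (A is shown rounded to 4 decimals, so these recover the underlying integer eigenvalues to within that precision.)
Verification: the trace of A = -1 equals the sum of eigenvalues -1, and det(A) ≈ -20.0002 matches the eigenvalue product -20.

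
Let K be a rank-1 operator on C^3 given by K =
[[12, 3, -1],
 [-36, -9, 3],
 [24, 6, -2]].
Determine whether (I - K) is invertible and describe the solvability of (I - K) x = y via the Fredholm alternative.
(I - K) is singular (det(I - K) = 0, i.e. 1 ∈ sigma(K)). (I - K) x = y is solvable iff y ⊥ ker((I - K)^*) = span{(12, 3, -1)}, i.e. iff 12y_1 + 3y_2 - y_3 = 0. When solvable, the solutions are x = y + c·(1, -3, 2), c arbitrary (ker(I - K) = span{(1, -3, 2)}, dimension 1).

K has rank 1, so it is an outer product K = u v^T: every row of K is a multiple of one row vector. Reading off the entries, u = (1, -3, 2) and v = (12, 3, -1) (row i of K equals u_i·v^T). A rank-one matrix u v^T satisfies K u = u (v·u) and kills the (2)-dimensional subspace v^⊥, so its characteristic polynomial is lambda^2 (lambda - v·u) with v·u = tr K = 1. Hence the eigenvalues of I - K are 1 (multiplicity 2) and 1 - (1) = 0, so det(I - K) = 0. (Direct check: I - K =
[[-11, -3, 1],
 [36, 10, -3],
 [-24, -6, 3]]
has determinant 0.) So 1 is an eigenvalue of K and (I - K) is not invertible. The finite-dimensional Fredholm alternative says: either (I - K) is invertible, or ker(I - K) ≠ {0} and then range(I - K) = ker((I - K)^*)^⊥, with dim ker(I - K) = dim ker((I - K)^*). We are in the second case, so we need both kernels. Kernel of I - K: (I - K) u = u - u (v·u) = u - u = 0, so ker(I - K) = span{u} = span{(1, -3, 2)} (it is exactly 1-dimensional because rank(I - K) = 2). Kernel of the adjoint: K is real, so (I - K)^* = I - K^T = I - v u^T, and (I - v u^T) v = v - v (u·v) = 0; hence ker((I - K)^*) = span{v} = span{(12, 3, -1)}. Therefore (I - K) x = y is solvable iff <y, v> = 0, i.e. iff 12y_1 + 3y_2 - y_3 = 0. When this holds, K y = u (v·y) = 0, so (I - K) y = y and x = y is a particular solution; the full solution set is the line x = y + c·u = y + c·(1, -3, 2), c ∈ C.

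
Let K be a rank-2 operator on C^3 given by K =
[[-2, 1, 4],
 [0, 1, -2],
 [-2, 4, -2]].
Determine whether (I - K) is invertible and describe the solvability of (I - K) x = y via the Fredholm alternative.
(I - K) is invertible (det(I - K) = 20 ≠ 0), so for every y in C^3 the equation (I - K) x = y has a unique solution.

K has rank 2 and factors as K = U V^T = u1 v1^T + u2 v2^T with u1 = (-2, 0, -2), v1 = (1, -2, 1), u2 = (3, -1, 0), v2 = (0, -1, 2) (multiplying out reproduces the displayed K). The nonzero eigenvalues of U V^T coincide with those of the 2 x 2 matrix G = V^T U = [[v1·u1, v1·u2], [v2·u1, v2·u2]] = [[-4, 5], [-4, 1]], and by the Sylvester determinant identity det(I_3 - U V^T) = det(I_2 - V^T U) = det([[5, -5], [4, 0]]) = (5)(0) - (-5)(4) = 20. (Direct check: I - K =
[[3, -1, -4],
 [0, 0, 2],
 [2, -4, 3]]
has determinant 20.) The finite-dimensional Fredholm alternative says: either (I - K) is invertible, or ker(I - K) ≠ {0} and then range(I - K) = ker((I - K)^*)^⊥, with dim ker(I - K) = dim ker((I - K)^*). Since det(I - K) ≠ 0, 1 is not an eigenvalue of K and ker(I - K) = {0}, so we are in the first case: for every y there is a unique x = (I - K)^(-1) y. (Explicitly, by the Woodbury identity, (I - U V^T)^(-1) = I + U (I_2 - G)^(-1) V^T.)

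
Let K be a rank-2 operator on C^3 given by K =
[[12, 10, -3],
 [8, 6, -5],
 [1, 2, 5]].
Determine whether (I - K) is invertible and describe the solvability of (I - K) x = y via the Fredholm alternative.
(I - K) is invertible (det(I - K) = 73 ≠ 0), so for every y in C^3 the equation (I - K) x = y has a unique solution.

K has rank 2 and factors as K = U V^T = u1 v1^T + u2 v2^T with u1 = (-3, -1, -2), v1 = (-2, -2, -1), u2 = (2, 2, -1), v2 = (3, 2, -3) (multiplying out reproduces the displayed K). The nonzero eigenvalues of U V^T coincide with those of the 2 x 2 matrix G = V^T U = [[v1·u1, v1·u2], [v2·u1, v2·u2]] = [[10, -7], [-5, 13]], and by the Sylvester determinant identity det(I_3 - U V^T) = det(I_2 - V^T U) = det([[-9, 7], [5, -12]]) = (-9)(-12) - (7)(5) = 73. (Direct check: I - K =
[[-11, -10, 3],
 [-8, -5, 5],
 [-1, -2, -4]]
has determinant 73.) The finite-dimensional Fredholm alternative says: either (I - K) is invertible, or ker(I - K) ≠ {0} and then range(I - K) = ker((I - K)^*)^⊥, with dim ker(I - K) = dim ker((I - K)^*). Since det(I - K) ≠ 0, 1 is not an eigenvalue of K and ker(I - K) = {0}, so we are in the first case: for every y there is a unique x = (I - K)^(-1) y. (Explicitly, by the Woodbury identity, (I - U V^T)^(-1) = I + U (I_2 - G)^(-1) V^T.)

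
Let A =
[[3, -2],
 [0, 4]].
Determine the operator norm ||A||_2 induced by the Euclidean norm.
||A||_2 = sqrt((29 + sqrt(265))/2) ≈ 4.7581 (= sqrt(largest eigenvalue of A^T A))

||A||_2 = sigma_max(A) = sqrt(lambda_max(A^T A)). Form the symmetric matrix M = A^T A =
[[9, -6],
 [-6, 20]].
Its characteristic polynomial (trace, determinant of M give the coefficients) is
  p(λ) = det(λ I - M) = λ^2 - 29λ + 144.
For λ^2 - 29λ + 144 the discriminant is 265. It is nonnegative but not a perfect square, so the roots are real and irrational: λ = (29 ± sqrt(265))/2 ≈ 22.6394, 6.3606.
So the eigenvalues of A^T A are ≈ 6.3606, 22.6394 (all ≥ 0, as they must be for A^T A). The largest is λ_max = (29 + sqrt(265))/2 ≈ 22.6394, hence ||A||_2 = sqrt(λ_max) = sqrt((29 + sqrt(265))/2) ≈ 4.7581.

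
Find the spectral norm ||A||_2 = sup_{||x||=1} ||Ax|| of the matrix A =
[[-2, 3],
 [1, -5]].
||A||_2 = sqrt((39 + sqrt(1325))/2) ≈ 6.1401 (= sqrt(largest eigenvalue of A^T A))

||A||_2 = sigma_max(A) = sqrt(lambda_max(A^T A)). Form the symmetric matrix M = A^T A =
[[5, -11],
 [-11, 34]].
Its characteristic polynomial (trace, determinant of M give the coefficients) is
  p(λ) = det(λ I - M) = λ^2 - 39λ + 49.
For λ^2 - 39λ + 49 the discriminant is 1325. It is nonnegative but not a perfect square, so the roots are real and irrational: λ = (39 ± sqrt(1325))/2 ≈ 37.7003, 1.2997.
So the eigenvalues of A^T A are ≈ 1.2997, 37.7003 (all ≥ 0, as they must be for A^T A). The largest is λ_max = (39 + sqrt(1325))/2 ≈ 37.7003, hence ||A||_2 = sqrt(λ_max) = sqrt((39 + sqrt(1325))/2) ≈ 6.1401.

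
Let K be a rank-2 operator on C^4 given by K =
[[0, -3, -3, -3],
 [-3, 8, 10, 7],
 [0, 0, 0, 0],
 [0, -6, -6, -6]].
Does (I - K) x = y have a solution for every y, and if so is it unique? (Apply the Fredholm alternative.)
(I - K) is invertible (det(I - K) = -16 ≠ 0), so for every y in C^4 the equation (I - K) x = y has a unique solution.

K has rank 2 and factors as K = U V^T = u1 v1^T + u2 v2^T with u1 = (-1, 3, 0, -2), v1 = (0, 3, 3, 3), u2 = (0, -1, 0, 0), v2 = (3, 1, -1, 2) (multiplying out reproduces the displayed K). The nonzero eigenvalues of U V^T coincide with those of the 2 x 2 matrix G = V^T U = [[v1·u1, v1·u2], [v2·u1, v2·u2]] = [[3, -3], [-4, -1]], and by the Sylvester determinant identity det(I_4 - U V^T) = det(I_2 - V^T U) = det([[-2, 3], [4, 2]]) = (-2)(2) - (3)(4) = -16. (Direct check: I - K =
[[1, 3, 3, 3],
 [3, -7, -10, -7],
 [0, 0, 1, 0],
 [0, 6, 6, 7]]
has determinant -16.) The finite-dimensional Fredholm alternative says: either (I - K) is invertible, or ker(I - K) ≠ {0} and then range(I - K) = ker((I - K)^*)^⊥, with dim ker(I - K) = dim ker((I - K)^*). Since det(I - K) ≠ 0, 1 is not an eigenvalue of K and ker(I - K) = {0}, so we are in the first case: for every y there is a unique x = (I - K)^(-1) y. (Explicitly, by the Woodbury identity, (I - U V^T)^(-1) = I + U (I_2 - G)^(-1) V^T.)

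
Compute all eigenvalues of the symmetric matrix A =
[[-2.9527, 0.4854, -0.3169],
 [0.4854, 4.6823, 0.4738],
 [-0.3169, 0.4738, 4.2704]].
sigma(A) ≈ {-3, 4, 5}

A is real symmetric, so its spectrum consists of real eigenvalues. Expanding the characteristic polynomial of the displayed matrix gives
  det(λ I - A) = p(λ) = λ^3 + (-6)λ^2 + (-7)λ + (60).
Solving p(λ) = 0 yields eigenvalues ≈ -3, 4, 5. (A is shown rounded to 4 decimals, so these recover the underlying integer eigenvalues to within that precision.)
Verification: the trace of A = 6 equals the sum of eigenvalues 6, and det(A) ≈ -59.9994 matches the eigenvalue product -60.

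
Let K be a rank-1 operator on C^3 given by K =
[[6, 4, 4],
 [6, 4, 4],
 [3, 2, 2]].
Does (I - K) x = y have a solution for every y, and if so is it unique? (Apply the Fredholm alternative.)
(I - K) is invertible (det(I - K) = -11 ≠ 0), so for every y in C^3 the equation (I - K) x = y has a unique solution.

K has rank 1, so it is an outer product K = u v^T: every row of K is a multiple of one row vector. Reading off the entries, u = (2, 2, 1) and v = (3, 2, 2) (row i of K equals u_i·v^T). A rank-one matrix u v^T satisfies K u = u (v·u) and kills the (2)-dimensional subspace v^⊥, so its characteristic polynomial is lambda^2 (lambda - v·u) with v·u = tr K = 12. Hence the eigenvalues of I - K are 1 (multiplicity 2) and 1 - (12) = -11, so det(I - K) = -11. (Direct check: I - K =
[[-5, -4, -4],
 [-6, -3, -4],
 [-3, -2, -1]]
has determinant -11.) The finite-dimensional Fredholm alternative says: either (I - K) is invertible, or ker(I - K) ≠ {0} and then range(I - K) = ker((I - K)^*)^⊥, with dim ker(I - K) = dim ker((I - K)^*). Since det(I - K) ≠ 0, 1 is not an eigenvalue of K and ker(I - K) = {0}, so we are in the first case: for every y there is a unique x = (I - K)^(-1) y. Explicitly, by the Sherman–Morrison formula, (I - u v^T)^(-1) = I + u v^T/(1 - v·u), i.e. (I - K)^(-1) = I + K/(-11).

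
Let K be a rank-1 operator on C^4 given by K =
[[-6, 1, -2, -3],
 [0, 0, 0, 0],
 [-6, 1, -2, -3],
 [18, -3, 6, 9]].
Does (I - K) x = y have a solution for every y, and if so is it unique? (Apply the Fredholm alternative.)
(I - K) is singular (det(I - K) = 0, i.e. 1 ∈ sigma(K)). (I - K) x = y is solvable iff y ⊥ ker((I - K)^*) = span{(-6, 1, -2, -3)}, i.e. iff -6y_1 + y_2 - 2y_3 - 3y_4 = 0. When solvable, the solutions are x = y + c·(1, 0, 1, -3), c arbitrary (ker(I - K) = span{(1, 0, 1, -3)}, dimension 1).

K has rank 1, so it is an outer product K = u v^T: every row of K is a multiple of one row vector. Reading off the entries, u = (1, 0, 1, -3) and v = (-6, 1, -2, -3) (row i of K equals u_i·v^T). A rank-one matrix u v^T satisfies K u = u (v·u) and kills the (3)-dimensional subspace v^⊥, so its characteristic polynomial is lambda^3 (lambda - v·u) with v·u = tr K = 1. Hence the eigenvalues of I - K are 1 (multiplicity 3) and 1 - (1) = 0, so det(I - K) = 0. (Direct check: I - K =
[[7, -1, 2, 3],
 [0, 1, 0, 0],
 [6, -1, 3, 3],
 [-18, 3, -6, -8]]
has determinant 0.) So 1 is an eigenvalue of K and (I - K) is not invertible. The finite-dimensional Fredholm alternative says: either (I - K) is invertible, or ker(I - K) ≠ {0} and then range(I - K) = ker((I - K)^*)^⊥, with dim ker(I - K) = dim ker((I - K)^*). We are in the second case, so we need both kernels. Kernel of I - K: (I - K) u = u - u (v·u) = u - u = 0, so ker(I - K) = span{u} = span{(1, 0, 1, -3)} (it is exactly 1-dimensional because rank(I - K) = 3). Kernel of the adjoint: K is real, so (I - K)^* = I - K^T = I - v u^T, and (I - v u^T) v = v - v (u·v) = 0; hence ker((I - K)^*) = span{v} = span{(-6, 1, -2, -3)}. Therefore (I - K) x = y is solvable iff <y, v> = 0, i.e. iff -6y_1 + y_2 - 2y_3 - 3y_4 = 0. When this holds, K y = u (v·y) = 0, so (I - K) y = y and x = y is a particular solution; the full solution set is the line x = y + c·u = y + c·(1, 0, 1, -3), c ∈ C.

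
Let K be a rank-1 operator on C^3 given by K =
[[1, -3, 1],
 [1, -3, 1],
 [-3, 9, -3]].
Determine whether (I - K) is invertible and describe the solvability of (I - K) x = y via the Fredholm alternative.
(I - K) is invertible (det(I - K) = 6 ≠ 0), so for every y in C^3 the equation (I - K) x = y has a unique solution.

K has rank 1, so it is an outer product K = u v^T: every row of K is a multiple of one row vector. Reading off the entries, u = (-1, -1, 3) and v = (-1, 3, -1) (row i of K equals u_i·v^T). A rank-one matrix u v^T satisfies K u = u (v·u) and kills the (2)-dimensional subspace v^⊥, so its characteristic polynomial is lambda^2 (lambda - v·u) with v·u = tr K = -5. Hence the eigenvalues of I - K are 1 (multiplicity 2) and 1 - (-5) = 6, so det(I - K) = 6. (Direct check: I - K =
[[0, 3, -1],
 [-1, 4, -1],
 [3, -9, 4]]
has determinant 6.) The finite-dimensional Fredholm alternative says: either (I - K) is invertible, or ker(I - K) ≠ {0} and then range(I - K) = ker((I - K)^*)^⊥, with dim ker(I - K) = dim ker((I - K)^*). Since det(I - K) ≠ 0, 1 is not an eigenvalue of K and ker(I - K) = {0}, so we are in the first case: for every y there is a unique x = (I - K)^(-1) y. Explicitly, by the Sherman–Morrison formula, (I - u v^T)^(-1) = I + u v^T/(1 - v·u), i.e. (I - K)^(-1) = I + K/(6).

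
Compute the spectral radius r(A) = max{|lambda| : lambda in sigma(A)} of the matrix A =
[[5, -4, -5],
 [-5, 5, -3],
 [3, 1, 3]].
r(A) ≈ 9.2005

The eigenvalues of A are the roots of its characteristic polynomial. With M = A (coefficients from the trace, the sum of principal 2x2 minors, and det A):
  p(λ) = det(λ I - M) = λ^3 - 13λ^2 + 53λ - 166.
No integer candidate from the rational root theorem (±divisors of 166) is a root, so the roots are irrational. The cubic discriminant is Δ = -264875 < 0, so there is one real root and a complex-conjugate pair. p(9) = -13 and p(10) = 64 have opposite signs, so a root lies in (9, 10); Newton's method refines it to λ ≈ 9.2005. Dividing out (λ - (9.2005)) leaves approximately λ^2 - 3.7995λ + 18.0426. For λ^2 - 3.7995λ + 18.0426 the discriminant is -57.7338. It is negative, so the remaining roots are the complex-conjugate pair λ ≈ 1.8998 ± 3.7991i. Their product equals the constant term, so |λ|^2 ≈ 18.0426 and |λ| ≈ 4.2477.
Thus the eigenvalues (to 4 decimals) are 9.2005 (modulus 9.2005); 1.8998 ± 3.7991i (modulus 4.2477). The spectral radius is the largest modulus: r(A) ≈ 9.2005. (Cross-check: r(A) ≤ ||A||_2 ≈ 9.6966; equality holds whenever A is normal, though it can also hold for some non-normal A.)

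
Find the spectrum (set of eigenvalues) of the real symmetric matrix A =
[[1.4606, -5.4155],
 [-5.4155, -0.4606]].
sigma(A) ≈ {-5, 6}

A is real symmetric, so its spectrum consists of real eigenvalues. Expanding the characteristic polynomial of the displayed matrix gives
  det(λ I - A) = p(λ) = λ^2 + (-1)λ + (-30).
Solving p(λ) = 0 yields eigenvalues ≈ -5, 6. (A is shown rounded to 4 decimals, so these recover the underlying integer eigenvalues to within that precision.)
Verification: the trace of A = 1 equals the sum of eigenvalues 1, and det(A) ≈ -30.0004 matches the eigenvalue product -30.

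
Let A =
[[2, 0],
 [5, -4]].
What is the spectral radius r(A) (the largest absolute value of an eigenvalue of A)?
r(A) = 4

The eigenvalues of A are the roots of its characteristic polynomial. With M = A (coefficients from the trace and determinant):
  p(λ) = det(λ I - M) = λ^2 + 2λ - 8.
For λ^2 + 2λ - 8 the discriminant is 36. It is a perfect square (6^2), so the roots are rational: λ = (-2 ± 6)/2 = 2, -4.
Thus the eigenvalues (to 4 decimals) are 2 (modulus 2); -4 (modulus 4). The spectral radius is the largest modulus: r(A) = 4. (Cross-check: r(A) ≤ ||A||_2 ≈ 6.5977; equality holds whenever A is normal, though it can also hold for some non-normal A.)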